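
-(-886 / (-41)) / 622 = -443 / 12751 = -0.03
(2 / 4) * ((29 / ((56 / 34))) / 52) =493 / 2912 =0.17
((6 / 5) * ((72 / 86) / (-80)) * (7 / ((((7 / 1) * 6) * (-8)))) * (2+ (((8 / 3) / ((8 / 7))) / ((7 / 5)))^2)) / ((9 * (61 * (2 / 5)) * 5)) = 1 / 878400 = 0.00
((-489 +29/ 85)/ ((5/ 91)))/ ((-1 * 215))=3779776/ 91375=41.37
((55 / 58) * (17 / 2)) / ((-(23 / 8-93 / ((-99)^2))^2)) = -159672403440 / 162659882021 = -0.98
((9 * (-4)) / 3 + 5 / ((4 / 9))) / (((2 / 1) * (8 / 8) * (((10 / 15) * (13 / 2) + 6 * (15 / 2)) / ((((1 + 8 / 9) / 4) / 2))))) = -17 / 9472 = -0.00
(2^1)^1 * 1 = 2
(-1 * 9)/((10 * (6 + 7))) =-9/130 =-0.07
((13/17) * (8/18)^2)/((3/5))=1040/4131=0.25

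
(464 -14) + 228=678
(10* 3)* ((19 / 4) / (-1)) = -285 / 2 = -142.50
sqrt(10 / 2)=2.24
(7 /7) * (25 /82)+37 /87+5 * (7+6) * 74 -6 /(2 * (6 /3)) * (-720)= 42024469 /7134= 5890.73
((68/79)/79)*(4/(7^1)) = 272/43687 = 0.01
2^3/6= 4/3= 1.33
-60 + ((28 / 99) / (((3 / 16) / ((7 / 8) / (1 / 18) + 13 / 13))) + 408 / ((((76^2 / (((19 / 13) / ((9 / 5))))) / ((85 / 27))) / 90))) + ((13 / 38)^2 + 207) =1051685845 / 5575284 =188.63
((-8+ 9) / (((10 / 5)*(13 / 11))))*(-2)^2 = 22 / 13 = 1.69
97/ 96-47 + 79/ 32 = -2089/ 48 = -43.52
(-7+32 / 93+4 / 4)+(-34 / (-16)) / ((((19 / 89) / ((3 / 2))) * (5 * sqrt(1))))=-2.67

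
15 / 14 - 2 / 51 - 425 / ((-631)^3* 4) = 370327308859 / 358770135948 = 1.03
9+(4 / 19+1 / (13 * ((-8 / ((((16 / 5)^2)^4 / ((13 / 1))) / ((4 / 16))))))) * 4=-150863835373 / 1254296875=-120.28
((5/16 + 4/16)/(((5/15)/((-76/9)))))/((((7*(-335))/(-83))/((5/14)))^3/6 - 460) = -97775577/562995194752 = -0.00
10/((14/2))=10/7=1.43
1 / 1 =1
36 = 36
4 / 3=1.33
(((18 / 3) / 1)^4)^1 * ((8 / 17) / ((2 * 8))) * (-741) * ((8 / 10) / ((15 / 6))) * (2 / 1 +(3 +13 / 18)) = -21981024 / 425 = -51720.06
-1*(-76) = 76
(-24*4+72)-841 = -865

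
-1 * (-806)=806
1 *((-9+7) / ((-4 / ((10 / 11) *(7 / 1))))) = 35 / 11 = 3.18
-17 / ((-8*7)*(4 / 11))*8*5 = 935 / 28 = 33.39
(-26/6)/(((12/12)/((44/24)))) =-7.94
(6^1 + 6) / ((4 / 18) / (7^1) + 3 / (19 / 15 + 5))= 71064 / 3023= 23.51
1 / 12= 0.08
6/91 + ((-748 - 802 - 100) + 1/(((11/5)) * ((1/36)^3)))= 19576896/1001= 19557.34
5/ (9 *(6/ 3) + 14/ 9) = 45/ 176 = 0.26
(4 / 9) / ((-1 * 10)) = -2 / 45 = -0.04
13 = 13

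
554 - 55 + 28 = 527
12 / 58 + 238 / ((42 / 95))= 46853 / 87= 538.54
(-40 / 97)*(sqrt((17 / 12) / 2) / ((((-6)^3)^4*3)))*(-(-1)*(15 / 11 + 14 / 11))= -145*sqrt(102) / 10451820386304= -0.00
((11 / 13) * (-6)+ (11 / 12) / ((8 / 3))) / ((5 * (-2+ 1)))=1969 / 2080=0.95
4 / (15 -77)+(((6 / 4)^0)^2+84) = 2633 / 31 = 84.94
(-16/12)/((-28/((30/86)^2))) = 75/12943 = 0.01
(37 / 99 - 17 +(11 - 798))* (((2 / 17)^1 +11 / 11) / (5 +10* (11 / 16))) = -636472 / 8415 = -75.64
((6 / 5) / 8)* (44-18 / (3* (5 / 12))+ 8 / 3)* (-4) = -484 / 25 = -19.36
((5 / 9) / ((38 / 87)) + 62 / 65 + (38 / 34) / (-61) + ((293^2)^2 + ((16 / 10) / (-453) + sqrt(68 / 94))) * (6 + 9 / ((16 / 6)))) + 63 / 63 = 75 * sqrt(1598) / 376 + 320682795494415838309 / 4641238680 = 69094226270.52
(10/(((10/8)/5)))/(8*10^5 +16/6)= 0.00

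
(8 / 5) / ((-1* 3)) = -8 / 15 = -0.53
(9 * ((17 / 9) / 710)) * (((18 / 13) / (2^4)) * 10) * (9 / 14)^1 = 1377 / 103376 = 0.01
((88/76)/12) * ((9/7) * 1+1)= 88/399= 0.22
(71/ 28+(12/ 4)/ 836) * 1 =3715/ 1463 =2.54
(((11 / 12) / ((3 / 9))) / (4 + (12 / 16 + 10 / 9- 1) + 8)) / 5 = 99 / 2315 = 0.04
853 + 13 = 866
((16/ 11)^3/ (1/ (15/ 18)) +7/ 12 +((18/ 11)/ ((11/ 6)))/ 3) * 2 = 18343/ 2662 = 6.89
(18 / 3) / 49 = 6 / 49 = 0.12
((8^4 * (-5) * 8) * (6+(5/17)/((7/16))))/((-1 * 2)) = 65044480/119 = 546592.27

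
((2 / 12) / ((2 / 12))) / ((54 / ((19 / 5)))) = 19 / 270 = 0.07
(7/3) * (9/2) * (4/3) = 14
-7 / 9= -0.78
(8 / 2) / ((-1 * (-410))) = 2 / 205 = 0.01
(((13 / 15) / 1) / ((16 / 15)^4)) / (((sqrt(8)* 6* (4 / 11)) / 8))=160875* sqrt(2) / 262144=0.87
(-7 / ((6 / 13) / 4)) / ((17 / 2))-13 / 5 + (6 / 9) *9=-953 / 255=-3.74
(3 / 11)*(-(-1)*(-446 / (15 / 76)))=-33896 / 55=-616.29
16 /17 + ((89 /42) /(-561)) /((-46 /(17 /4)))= 4081897 /4335408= 0.94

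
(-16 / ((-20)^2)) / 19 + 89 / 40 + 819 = 3120647 / 3800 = 821.22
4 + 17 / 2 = 25 / 2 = 12.50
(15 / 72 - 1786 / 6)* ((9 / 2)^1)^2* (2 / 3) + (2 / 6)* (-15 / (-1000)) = -1606273 / 400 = -4015.68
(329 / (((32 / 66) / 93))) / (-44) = -91791 / 64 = -1434.23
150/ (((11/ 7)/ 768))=806400/ 11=73309.09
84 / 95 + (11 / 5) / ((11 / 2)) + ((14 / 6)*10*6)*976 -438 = 12939312 / 95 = 136203.28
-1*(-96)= 96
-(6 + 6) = -12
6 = 6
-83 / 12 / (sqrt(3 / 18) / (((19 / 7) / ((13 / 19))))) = -67.21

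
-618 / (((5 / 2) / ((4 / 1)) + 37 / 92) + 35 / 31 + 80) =-3525072 / 468619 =-7.52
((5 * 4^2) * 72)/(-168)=-240/7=-34.29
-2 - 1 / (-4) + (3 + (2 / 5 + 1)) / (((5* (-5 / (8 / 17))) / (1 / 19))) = -1.75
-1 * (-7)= 7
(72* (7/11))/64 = 63/88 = 0.72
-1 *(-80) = 80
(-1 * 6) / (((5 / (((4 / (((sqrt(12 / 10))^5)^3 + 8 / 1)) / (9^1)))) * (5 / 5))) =-6103515625 / 69512813223 + 182250000 * sqrt(30) / 23170937741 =-0.04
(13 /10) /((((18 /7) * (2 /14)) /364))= 57967 /45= 1288.16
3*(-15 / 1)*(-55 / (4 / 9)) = 5568.75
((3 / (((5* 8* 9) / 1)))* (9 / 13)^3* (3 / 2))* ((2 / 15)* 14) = 1701 / 219700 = 0.01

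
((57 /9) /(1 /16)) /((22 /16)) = 2432 /33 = 73.70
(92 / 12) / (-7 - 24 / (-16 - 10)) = -299 / 237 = -1.26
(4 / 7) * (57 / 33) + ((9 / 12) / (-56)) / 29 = 70495 / 71456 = 0.99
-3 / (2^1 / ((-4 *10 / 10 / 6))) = 1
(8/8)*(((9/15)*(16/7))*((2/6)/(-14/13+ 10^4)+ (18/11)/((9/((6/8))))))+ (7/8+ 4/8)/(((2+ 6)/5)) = 335157547/320285504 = 1.05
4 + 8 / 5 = 28 / 5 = 5.60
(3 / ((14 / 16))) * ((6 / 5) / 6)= 24 / 35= 0.69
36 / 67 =0.54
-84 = -84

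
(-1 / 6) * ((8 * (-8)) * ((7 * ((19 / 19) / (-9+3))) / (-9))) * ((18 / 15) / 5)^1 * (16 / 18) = 1792 / 6075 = 0.29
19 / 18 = 1.06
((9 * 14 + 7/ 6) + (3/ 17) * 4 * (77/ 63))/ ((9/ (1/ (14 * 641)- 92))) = -1197955757/ 915348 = -1308.74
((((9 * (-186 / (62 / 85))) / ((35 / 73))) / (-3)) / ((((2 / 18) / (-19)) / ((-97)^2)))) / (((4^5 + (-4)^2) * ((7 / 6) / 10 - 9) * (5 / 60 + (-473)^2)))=1.24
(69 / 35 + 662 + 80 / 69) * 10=3212582 / 483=6651.31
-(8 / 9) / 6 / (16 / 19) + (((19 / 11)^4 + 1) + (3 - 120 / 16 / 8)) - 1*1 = 68231087 / 6324912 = 10.79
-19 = -19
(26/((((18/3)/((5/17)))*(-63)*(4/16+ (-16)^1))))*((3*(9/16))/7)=65/209916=0.00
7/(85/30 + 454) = 0.02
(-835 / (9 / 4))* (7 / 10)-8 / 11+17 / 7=-258.08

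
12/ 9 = 4/ 3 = 1.33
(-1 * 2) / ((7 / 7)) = -2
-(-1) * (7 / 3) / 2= 7 / 6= 1.17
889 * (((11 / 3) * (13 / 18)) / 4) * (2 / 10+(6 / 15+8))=5466461 / 1080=5061.54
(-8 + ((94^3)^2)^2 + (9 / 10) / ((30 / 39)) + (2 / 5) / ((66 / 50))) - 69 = 1570537038887036142367699561 / 3300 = 475920314814253376475060.50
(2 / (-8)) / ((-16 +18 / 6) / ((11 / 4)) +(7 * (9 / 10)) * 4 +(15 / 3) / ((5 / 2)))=-55 / 4944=-0.01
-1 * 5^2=-25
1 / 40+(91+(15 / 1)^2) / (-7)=-12633 / 280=-45.12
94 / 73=1.29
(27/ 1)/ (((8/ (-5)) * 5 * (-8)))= 27/ 64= 0.42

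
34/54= 17/27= 0.63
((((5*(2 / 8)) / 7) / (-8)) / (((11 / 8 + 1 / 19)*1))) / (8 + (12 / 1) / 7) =-95 / 59024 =-0.00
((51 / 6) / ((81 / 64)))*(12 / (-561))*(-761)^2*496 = -36767234048 / 891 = -41265133.61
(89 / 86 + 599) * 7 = 4200.24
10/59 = 0.17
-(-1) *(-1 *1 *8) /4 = -2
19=19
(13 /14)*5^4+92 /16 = 586.11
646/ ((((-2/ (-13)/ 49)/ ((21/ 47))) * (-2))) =-4320771/ 94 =-45965.65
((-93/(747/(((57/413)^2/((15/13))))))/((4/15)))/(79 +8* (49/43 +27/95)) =-594298055/6969942625548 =-0.00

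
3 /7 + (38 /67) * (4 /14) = 277 /469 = 0.59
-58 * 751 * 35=-1524530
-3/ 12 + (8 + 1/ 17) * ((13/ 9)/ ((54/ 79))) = 277267/ 16524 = 16.78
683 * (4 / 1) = 2732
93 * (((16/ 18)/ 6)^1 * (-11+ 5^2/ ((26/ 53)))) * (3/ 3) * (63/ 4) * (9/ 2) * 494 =38554173/ 2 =19277086.50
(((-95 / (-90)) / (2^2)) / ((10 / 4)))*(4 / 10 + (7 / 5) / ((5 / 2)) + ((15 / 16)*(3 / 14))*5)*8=69673 / 42000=1.66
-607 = -607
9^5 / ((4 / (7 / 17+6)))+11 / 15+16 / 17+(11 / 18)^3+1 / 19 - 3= 94651.03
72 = 72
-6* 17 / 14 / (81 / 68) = -6.12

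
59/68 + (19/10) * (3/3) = 941/340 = 2.77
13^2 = 169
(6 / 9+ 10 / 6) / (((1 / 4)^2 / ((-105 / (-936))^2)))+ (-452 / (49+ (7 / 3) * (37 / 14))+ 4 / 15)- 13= -617942059 / 30207060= -20.46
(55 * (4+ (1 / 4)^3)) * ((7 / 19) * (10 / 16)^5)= 309203125 / 39845888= 7.76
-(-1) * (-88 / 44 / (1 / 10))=-20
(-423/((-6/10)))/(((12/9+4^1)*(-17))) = -2115/272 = -7.78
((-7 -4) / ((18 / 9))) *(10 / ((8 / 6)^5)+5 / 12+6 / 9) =-58399 / 3072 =-19.01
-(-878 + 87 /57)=16653 /19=876.47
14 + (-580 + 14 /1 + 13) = -539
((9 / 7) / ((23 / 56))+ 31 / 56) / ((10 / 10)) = 3.68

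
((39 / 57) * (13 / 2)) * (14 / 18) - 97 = -31991 / 342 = -93.54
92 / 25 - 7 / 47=4149 / 1175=3.53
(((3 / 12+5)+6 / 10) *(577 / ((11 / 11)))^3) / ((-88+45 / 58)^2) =18902066947101 / 127967405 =147710.01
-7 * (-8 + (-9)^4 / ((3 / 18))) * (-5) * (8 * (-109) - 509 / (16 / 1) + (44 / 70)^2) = -348455679099 / 280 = -1244484568.21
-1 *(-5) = 5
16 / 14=8 / 7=1.14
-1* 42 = -42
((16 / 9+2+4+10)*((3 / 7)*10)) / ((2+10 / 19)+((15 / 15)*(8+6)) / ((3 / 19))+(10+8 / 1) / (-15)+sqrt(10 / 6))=556928000 / 657684529-14440000*sqrt(15) / 4603791703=0.83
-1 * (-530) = 530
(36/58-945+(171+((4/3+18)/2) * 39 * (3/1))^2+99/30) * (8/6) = 327557498/145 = 2259017.23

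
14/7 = 2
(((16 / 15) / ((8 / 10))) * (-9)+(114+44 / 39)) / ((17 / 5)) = 20110 / 663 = 30.33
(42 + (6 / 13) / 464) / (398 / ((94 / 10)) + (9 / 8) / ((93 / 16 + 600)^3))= 602449848734344425 / 607318544366735344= 0.99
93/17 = 5.47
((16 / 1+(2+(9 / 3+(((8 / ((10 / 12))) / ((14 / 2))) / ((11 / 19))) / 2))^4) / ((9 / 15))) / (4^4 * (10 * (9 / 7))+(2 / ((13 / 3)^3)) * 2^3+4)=71382544328064437 / 95446946854297500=0.75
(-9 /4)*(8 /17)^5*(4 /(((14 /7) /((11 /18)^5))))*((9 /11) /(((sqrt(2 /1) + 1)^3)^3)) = 10442195456 /1035075753-7383749120*sqrt(2) /1035075753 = -0.00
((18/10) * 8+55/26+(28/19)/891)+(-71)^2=11130431773/2200770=5057.52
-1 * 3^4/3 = -27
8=8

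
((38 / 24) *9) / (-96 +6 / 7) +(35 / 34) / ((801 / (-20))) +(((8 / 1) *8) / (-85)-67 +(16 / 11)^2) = -160486439219 / 2438532360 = -65.81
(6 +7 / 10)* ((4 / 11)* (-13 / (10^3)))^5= -24876631 / 1572763671875000000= -0.00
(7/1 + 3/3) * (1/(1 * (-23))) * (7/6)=-28/69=-0.41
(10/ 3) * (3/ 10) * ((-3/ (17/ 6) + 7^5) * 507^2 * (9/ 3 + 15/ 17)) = 4846984319034/ 289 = 16771572038.18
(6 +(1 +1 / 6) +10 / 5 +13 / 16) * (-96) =-958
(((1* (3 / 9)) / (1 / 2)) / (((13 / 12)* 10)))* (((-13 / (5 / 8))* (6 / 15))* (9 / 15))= -192 / 625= -0.31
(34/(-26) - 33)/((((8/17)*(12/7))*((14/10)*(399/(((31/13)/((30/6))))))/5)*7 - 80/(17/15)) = -587605/21447816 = -0.03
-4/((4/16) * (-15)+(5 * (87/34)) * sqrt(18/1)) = -15776 * sqrt(2)/301315-4624/903945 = -0.08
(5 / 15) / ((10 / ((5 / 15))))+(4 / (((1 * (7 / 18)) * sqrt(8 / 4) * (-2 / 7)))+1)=-24.44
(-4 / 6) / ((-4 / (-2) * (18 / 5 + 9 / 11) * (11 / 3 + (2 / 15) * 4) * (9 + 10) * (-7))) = 275 / 2036097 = 0.00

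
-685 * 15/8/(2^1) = -10275/16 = -642.19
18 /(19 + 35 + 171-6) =0.08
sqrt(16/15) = 4 *sqrt(15)/15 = 1.03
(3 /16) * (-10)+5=25 /8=3.12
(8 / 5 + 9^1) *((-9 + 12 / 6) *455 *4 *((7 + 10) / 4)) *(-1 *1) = 573937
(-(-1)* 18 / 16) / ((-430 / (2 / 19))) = -9 / 32680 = -0.00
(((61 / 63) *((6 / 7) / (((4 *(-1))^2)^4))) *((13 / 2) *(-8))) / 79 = -793 / 95133696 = -0.00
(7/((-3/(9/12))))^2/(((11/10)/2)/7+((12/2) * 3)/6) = 1715/1724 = 0.99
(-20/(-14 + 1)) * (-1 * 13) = -20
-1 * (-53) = 53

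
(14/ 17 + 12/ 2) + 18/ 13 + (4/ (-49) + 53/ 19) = 2245975/ 205751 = 10.92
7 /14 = 0.50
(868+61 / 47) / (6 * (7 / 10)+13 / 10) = 81714 / 517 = 158.05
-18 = -18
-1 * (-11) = 11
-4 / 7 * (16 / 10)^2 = -256 / 175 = -1.46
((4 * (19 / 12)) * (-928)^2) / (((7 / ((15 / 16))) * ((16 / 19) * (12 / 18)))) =9108030 / 7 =1301147.14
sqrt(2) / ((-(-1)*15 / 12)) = 1.13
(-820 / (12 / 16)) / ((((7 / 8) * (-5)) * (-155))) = -5248 / 3255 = -1.61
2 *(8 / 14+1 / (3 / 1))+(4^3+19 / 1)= 1781 / 21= 84.81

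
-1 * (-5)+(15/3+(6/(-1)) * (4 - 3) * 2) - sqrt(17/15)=-3.06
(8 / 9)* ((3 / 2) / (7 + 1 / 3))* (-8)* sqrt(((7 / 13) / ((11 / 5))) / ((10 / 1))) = -8* sqrt(2002) / 1573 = -0.23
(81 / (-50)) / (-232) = 81 / 11600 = 0.01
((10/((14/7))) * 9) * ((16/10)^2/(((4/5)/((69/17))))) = 9936/17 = 584.47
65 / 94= 0.69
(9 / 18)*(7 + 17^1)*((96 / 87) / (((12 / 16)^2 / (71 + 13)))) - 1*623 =39277 / 29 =1354.38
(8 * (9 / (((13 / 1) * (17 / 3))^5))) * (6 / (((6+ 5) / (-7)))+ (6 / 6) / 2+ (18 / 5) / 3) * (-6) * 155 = 379120824 / 5799012616111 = 0.00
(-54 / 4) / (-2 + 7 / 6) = 81 / 5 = 16.20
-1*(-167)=167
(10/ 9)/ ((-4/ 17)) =-4.72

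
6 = 6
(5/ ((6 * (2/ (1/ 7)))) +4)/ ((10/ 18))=1023/ 140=7.31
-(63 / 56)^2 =-81 / 64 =-1.27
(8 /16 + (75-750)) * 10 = -6745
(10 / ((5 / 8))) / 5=16 / 5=3.20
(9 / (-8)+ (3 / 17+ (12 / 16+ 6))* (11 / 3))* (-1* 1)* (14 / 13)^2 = -161749 / 5746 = -28.15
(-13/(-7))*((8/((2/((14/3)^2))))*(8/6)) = 5824/27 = 215.70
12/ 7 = 1.71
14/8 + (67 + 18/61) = 16847/244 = 69.05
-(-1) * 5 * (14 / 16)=35 / 8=4.38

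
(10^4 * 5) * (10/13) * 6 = 3000000/13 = 230769.23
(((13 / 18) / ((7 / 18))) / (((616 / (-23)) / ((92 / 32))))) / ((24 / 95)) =-653315 / 827904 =-0.79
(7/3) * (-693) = -1617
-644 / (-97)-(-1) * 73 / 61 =46365 / 5917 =7.84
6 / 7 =0.86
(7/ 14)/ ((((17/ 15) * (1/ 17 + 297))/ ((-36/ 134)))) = -27/ 67670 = -0.00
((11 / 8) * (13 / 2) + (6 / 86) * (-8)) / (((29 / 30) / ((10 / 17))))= 432375 / 84796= 5.10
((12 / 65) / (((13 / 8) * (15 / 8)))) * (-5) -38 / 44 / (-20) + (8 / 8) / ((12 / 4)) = 16409 / 223080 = 0.07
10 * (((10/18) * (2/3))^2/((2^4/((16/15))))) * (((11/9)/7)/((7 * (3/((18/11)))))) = 400/321489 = 0.00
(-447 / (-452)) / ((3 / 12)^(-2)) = 447 / 7232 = 0.06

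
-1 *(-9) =9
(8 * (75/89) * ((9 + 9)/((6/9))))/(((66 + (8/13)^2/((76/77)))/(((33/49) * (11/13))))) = 66023100/42253729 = 1.56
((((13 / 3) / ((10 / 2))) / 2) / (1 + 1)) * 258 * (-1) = -559 / 10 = -55.90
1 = 1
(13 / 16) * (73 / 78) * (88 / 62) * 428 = 85921 / 186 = 461.94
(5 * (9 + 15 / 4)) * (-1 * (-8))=510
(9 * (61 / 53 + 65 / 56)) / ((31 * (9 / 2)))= 6861 / 46004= 0.15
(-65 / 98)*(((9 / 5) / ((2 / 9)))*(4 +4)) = -2106 / 49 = -42.98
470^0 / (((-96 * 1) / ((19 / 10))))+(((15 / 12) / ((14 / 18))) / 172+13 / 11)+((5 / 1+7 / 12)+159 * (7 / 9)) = 414552151 / 3178560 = 130.42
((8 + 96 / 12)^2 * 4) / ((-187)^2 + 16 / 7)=7168 / 244799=0.03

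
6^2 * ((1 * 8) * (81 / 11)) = 2120.73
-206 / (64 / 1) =-103 / 32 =-3.22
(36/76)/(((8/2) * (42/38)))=3/28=0.11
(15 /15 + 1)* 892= 1784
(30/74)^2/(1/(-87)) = -19575/1369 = -14.30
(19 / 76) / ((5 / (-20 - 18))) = -19 / 10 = -1.90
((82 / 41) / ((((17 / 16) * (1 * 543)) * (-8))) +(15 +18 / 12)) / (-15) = -60923 / 55386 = -1.10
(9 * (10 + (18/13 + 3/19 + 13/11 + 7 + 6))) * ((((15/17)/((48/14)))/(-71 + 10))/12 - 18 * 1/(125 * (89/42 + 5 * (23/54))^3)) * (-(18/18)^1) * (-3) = -9034944347961402633/5835458998958732000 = -1.55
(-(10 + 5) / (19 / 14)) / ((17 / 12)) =-2520 / 323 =-7.80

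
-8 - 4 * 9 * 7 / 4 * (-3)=181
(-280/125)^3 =-175616/15625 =-11.24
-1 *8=-8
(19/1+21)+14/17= 694/17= 40.82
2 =2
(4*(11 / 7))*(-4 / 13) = -1.93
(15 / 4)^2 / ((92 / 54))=6075 / 736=8.25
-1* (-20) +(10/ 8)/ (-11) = 875/ 44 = 19.89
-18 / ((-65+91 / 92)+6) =184 / 593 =0.31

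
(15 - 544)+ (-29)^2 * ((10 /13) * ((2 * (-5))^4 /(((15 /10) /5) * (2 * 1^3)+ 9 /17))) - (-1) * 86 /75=5584250968 /975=5727436.89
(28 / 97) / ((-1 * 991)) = -28 / 96127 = -0.00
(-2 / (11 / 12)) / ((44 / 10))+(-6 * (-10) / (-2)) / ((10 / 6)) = -2238 / 121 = -18.50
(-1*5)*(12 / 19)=-60 / 19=-3.16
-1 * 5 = -5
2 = 2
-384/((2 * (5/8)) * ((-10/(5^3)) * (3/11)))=14080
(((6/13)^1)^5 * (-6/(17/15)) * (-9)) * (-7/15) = -2939328/6311981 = -0.47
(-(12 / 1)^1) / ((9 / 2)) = -8 / 3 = -2.67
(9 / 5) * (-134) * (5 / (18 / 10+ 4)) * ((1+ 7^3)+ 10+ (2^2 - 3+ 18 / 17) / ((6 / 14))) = -1268310 / 17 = -74606.47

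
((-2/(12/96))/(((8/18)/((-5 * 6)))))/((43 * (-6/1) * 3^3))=-20/129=-0.16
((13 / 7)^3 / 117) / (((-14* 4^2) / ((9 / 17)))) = -169 / 1306144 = -0.00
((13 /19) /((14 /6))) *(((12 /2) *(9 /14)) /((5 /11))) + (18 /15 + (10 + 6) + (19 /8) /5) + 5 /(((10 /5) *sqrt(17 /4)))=5 *sqrt(17) /17 + 750881 /37240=21.38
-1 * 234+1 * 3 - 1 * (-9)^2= -312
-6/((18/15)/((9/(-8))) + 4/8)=10.59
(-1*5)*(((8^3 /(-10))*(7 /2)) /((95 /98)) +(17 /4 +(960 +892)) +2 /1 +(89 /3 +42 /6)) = -9747329 /1140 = -8550.29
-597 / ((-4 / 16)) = 2388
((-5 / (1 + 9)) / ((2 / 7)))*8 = -14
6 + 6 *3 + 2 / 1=26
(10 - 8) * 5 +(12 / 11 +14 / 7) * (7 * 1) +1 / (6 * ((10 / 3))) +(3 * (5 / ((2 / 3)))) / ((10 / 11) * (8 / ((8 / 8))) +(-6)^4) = 49995353 / 1576960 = 31.70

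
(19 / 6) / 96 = 19 / 576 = 0.03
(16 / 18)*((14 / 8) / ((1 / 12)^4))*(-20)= -645120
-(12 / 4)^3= -27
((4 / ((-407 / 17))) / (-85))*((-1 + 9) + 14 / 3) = 152 / 6105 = 0.02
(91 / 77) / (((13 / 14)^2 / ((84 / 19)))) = 16464 / 2717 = 6.06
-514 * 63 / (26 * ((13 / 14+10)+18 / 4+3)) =-37779 / 559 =-67.58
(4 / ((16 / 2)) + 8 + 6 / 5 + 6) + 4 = 197 / 10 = 19.70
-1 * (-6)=6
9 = 9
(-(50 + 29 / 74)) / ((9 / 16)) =-9944 / 111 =-89.59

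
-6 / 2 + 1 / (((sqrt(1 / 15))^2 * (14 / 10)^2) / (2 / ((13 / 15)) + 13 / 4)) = 100731 / 2548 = 39.53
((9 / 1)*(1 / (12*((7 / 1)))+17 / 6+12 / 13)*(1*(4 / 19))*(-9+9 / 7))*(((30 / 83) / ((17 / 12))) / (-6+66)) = -3999780 / 17077333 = -0.23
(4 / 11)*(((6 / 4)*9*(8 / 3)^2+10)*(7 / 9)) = 2968 / 99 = 29.98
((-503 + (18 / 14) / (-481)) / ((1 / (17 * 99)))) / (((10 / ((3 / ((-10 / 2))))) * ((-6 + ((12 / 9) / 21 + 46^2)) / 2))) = 48.14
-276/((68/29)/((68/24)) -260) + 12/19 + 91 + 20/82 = 136040688/1463741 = 92.94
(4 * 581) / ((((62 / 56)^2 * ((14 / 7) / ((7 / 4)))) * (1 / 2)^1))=3188528 / 961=3317.93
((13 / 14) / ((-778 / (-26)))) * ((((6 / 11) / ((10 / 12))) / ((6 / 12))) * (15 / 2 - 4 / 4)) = 39546 / 149765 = 0.26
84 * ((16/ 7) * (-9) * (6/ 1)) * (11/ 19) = -114048/ 19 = -6002.53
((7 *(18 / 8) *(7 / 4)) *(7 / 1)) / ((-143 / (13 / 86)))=-3087 / 15136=-0.20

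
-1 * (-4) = 4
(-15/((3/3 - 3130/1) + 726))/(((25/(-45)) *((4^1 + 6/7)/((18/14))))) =-9/3026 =-0.00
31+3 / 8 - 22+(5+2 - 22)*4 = -405 / 8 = -50.62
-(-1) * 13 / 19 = 13 / 19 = 0.68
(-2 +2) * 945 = 0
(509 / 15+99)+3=2039 / 15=135.93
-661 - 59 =-720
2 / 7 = 0.29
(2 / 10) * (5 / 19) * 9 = 9 / 19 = 0.47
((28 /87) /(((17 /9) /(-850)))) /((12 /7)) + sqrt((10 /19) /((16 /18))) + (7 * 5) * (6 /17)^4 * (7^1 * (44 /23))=-4301252830 /55708507 + 3 * sqrt(95) /38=-76.44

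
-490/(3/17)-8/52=-108296/39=-2776.82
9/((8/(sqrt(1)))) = 9/8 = 1.12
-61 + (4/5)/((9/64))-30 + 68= -779/45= -17.31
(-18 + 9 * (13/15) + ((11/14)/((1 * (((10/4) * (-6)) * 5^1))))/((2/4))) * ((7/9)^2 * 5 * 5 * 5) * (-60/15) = 751240/243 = 3091.52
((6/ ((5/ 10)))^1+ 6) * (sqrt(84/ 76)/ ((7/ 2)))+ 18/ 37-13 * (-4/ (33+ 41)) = 44/ 37+ 36 * sqrt(399)/ 133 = 6.60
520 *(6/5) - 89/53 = 32983/53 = 622.32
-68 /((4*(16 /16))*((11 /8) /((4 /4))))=-136 /11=-12.36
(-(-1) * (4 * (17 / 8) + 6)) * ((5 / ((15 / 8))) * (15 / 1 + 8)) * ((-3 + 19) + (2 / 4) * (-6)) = 34684 / 3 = 11561.33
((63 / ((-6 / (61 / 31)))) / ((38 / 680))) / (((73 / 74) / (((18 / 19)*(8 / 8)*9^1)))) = -2610626760 / 816943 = -3195.60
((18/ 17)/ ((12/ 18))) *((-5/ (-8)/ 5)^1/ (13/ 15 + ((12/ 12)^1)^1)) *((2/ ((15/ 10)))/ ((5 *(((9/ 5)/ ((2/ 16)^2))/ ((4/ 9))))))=5/ 45696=0.00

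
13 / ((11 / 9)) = 117 / 11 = 10.64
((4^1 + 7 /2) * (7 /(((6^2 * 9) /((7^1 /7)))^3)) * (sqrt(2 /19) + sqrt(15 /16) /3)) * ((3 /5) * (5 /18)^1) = 35 * sqrt(15) /1632586752 + 35 * sqrt(38) /2584929024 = 0.00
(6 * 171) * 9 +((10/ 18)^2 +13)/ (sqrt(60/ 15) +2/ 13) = 1496909/ 162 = 9240.18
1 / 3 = 0.33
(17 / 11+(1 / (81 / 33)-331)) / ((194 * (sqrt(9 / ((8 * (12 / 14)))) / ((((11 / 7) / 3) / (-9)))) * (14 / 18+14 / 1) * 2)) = 13961 * sqrt(21) / 21944601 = 0.00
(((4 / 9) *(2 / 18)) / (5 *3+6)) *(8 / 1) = 32 / 1701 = 0.02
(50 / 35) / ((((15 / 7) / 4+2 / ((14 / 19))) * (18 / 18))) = 40 / 91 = 0.44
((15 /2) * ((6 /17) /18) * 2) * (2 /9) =10 /153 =0.07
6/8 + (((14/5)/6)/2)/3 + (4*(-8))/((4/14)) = -20011/180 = -111.17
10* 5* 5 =250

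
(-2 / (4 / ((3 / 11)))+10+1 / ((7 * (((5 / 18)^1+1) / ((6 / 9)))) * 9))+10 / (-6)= 29063 / 3542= 8.21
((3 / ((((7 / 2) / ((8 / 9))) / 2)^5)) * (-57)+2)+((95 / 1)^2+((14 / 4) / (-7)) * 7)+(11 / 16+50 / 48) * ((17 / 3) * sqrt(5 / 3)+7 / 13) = 1411 * sqrt(15) / 432+206854552906441 / 22936311216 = 9031.30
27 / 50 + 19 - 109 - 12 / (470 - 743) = -406843 / 4550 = -89.42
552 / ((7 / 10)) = 5520 / 7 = 788.57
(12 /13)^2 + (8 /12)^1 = 770 /507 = 1.52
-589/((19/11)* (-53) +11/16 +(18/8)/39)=1347632/207751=6.49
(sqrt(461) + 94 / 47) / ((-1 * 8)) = -sqrt(461) / 8 - 1 / 4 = -2.93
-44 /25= -1.76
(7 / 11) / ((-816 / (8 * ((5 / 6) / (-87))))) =35 / 585684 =0.00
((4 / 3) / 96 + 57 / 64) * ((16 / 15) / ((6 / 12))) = 521 / 270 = 1.93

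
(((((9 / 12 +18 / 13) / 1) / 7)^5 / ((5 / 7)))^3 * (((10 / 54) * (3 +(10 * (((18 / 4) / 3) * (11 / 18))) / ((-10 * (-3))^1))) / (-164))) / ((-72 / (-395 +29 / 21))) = -51237622624614177202170654793851 / 49903438866815173251402516734443048140800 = -0.00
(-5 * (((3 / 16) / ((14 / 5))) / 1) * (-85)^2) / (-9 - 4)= 541875 / 2912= 186.08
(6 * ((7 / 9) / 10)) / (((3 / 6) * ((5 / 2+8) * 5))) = 4 / 225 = 0.02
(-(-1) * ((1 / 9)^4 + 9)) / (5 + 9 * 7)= 0.13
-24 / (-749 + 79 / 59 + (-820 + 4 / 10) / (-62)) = 73160 / 2238823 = 0.03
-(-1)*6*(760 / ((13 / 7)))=31920 / 13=2455.38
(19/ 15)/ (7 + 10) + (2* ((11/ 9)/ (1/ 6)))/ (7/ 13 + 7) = 25241/ 12495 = 2.02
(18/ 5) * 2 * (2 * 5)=72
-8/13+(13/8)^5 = 4564665/425984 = 10.72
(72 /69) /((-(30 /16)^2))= -512 /1725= -0.30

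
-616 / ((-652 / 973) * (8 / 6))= 224763 / 326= 689.46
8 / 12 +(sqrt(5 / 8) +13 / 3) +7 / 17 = sqrt(10) / 4 +92 / 17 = 6.20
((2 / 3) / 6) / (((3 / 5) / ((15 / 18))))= 25 / 162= 0.15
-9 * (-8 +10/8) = 243/4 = 60.75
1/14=0.07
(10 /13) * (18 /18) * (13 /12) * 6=5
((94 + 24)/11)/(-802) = -59/4411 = -0.01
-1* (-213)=213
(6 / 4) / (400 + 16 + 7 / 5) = 15 / 4174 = 0.00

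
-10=-10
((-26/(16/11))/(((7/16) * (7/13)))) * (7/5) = -3718/35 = -106.23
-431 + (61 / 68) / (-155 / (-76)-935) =-519522094 / 1205385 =-431.00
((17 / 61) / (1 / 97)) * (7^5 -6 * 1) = 27704849 / 61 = 454177.85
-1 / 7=-0.14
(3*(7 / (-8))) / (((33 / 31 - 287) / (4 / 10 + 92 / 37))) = 173817 / 6559360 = 0.03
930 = 930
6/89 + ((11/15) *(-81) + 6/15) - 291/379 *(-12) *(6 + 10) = 2984753/33731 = 88.49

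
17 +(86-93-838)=-828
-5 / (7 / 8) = -40 / 7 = -5.71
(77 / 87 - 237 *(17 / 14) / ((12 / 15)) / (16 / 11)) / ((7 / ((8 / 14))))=-19209773 / 954912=-20.12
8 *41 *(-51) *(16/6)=-44608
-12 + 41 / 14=-127 / 14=-9.07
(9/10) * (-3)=-27/10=-2.70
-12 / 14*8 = -48 / 7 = -6.86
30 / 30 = 1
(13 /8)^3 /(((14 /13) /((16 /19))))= 28561 /8512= 3.36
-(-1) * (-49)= -49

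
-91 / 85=-1.07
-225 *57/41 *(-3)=38475/41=938.41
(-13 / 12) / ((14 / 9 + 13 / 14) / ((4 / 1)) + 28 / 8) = -546 / 2077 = -0.26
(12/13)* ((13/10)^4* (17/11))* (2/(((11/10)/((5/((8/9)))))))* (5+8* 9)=7058961/2200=3208.62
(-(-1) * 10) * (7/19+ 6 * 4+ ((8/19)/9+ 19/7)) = 324740/1197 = 271.29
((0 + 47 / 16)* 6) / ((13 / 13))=141 / 8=17.62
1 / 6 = 0.17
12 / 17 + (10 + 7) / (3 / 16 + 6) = 5812 / 1683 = 3.45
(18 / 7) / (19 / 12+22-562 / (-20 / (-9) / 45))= -0.00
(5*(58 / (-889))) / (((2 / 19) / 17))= -46835 / 889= -52.68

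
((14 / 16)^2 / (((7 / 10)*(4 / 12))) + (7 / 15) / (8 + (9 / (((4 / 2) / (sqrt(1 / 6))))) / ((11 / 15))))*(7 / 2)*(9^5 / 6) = 4121531738037 / 35761280 - 31827411*sqrt(6) / 111754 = 114553.62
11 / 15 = 0.73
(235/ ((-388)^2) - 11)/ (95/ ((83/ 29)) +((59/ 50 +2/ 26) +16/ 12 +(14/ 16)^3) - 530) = 4287727610400/ 192408697003493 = 0.02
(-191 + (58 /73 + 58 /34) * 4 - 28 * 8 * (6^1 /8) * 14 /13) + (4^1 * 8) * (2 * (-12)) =-18229023 /16133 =-1129.92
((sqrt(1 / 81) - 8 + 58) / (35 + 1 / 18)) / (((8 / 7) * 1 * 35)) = 451 / 12620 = 0.04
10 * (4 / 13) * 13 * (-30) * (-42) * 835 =42084000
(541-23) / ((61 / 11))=5698 / 61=93.41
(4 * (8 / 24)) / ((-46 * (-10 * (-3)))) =-0.00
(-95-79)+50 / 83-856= -85440 / 83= -1029.40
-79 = -79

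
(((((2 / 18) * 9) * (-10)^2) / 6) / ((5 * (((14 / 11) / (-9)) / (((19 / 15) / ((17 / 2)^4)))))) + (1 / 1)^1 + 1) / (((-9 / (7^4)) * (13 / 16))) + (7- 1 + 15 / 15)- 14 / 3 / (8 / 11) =-8524044389 / 13029276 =-654.22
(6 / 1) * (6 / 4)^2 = 27 / 2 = 13.50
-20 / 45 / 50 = -2 / 225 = -0.01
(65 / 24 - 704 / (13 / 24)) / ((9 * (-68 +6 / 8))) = 404659 / 188838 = 2.14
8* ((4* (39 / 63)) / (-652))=-104 / 3423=-0.03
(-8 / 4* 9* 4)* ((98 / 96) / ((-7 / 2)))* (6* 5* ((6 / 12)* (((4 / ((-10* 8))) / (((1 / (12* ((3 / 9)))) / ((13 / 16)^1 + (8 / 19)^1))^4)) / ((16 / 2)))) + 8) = -1066494551199 / 1067589632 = -998.97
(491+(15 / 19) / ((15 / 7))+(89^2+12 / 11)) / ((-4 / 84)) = -176682.65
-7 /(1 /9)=-63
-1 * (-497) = 497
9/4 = 2.25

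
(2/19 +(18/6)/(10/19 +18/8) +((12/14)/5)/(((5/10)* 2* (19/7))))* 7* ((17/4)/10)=744821/200450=3.72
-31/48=-0.65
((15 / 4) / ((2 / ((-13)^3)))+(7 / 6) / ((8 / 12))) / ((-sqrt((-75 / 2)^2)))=32941 / 300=109.80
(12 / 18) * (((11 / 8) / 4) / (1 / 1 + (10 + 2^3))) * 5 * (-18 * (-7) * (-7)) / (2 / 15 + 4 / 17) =-2061675 / 14288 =-144.29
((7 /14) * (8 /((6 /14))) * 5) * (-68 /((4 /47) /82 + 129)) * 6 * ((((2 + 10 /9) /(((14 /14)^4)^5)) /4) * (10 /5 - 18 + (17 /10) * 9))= 179781392 /2237265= 80.36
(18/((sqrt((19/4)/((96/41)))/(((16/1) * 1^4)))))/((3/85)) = 65280 * sqrt(4674)/779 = 5729.11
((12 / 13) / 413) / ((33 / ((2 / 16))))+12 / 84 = 16875 / 118118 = 0.14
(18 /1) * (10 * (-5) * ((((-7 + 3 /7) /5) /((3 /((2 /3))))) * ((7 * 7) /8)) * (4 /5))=1288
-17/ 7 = -2.43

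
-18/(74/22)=-198/37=-5.35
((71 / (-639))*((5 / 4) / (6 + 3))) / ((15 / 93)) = -31 / 324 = -0.10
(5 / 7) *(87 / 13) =435 / 91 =4.78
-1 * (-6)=6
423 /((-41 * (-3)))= 141 /41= 3.44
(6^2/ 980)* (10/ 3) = 6/ 49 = 0.12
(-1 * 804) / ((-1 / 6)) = 4824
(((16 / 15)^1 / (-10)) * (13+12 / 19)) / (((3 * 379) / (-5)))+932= 302012012 / 324045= 932.01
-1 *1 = -1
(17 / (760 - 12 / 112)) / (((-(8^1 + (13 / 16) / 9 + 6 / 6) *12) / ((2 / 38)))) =-48 / 4446893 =-0.00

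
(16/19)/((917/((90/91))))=1440/1585493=0.00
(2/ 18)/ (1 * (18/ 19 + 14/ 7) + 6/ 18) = 19/ 561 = 0.03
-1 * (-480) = 480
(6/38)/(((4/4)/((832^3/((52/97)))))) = 3222994944/19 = 169631312.84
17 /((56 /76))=323 /14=23.07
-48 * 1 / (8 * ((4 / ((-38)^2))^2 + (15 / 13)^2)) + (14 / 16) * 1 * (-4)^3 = -887099779 / 14661197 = -60.51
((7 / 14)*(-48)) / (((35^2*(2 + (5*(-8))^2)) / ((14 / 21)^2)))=-16 / 2943675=-0.00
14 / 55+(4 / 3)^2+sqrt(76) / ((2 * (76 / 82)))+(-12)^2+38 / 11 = 41 * sqrt(19) / 38+73996 / 495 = 154.19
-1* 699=-699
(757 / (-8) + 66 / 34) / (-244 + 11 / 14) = 0.38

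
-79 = -79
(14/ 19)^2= 0.54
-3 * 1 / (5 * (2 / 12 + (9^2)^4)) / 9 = -2 / 1291401635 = -0.00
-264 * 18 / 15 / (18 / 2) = -176 / 5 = -35.20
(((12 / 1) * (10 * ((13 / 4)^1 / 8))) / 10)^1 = 39 / 8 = 4.88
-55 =-55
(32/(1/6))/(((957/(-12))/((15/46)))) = -5760/7337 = -0.79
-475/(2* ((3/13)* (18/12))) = -6175/9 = -686.11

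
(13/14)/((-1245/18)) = -39/2905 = -0.01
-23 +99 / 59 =-1258 / 59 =-21.32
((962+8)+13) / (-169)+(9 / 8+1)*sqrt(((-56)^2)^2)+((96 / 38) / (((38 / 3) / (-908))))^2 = 868951102337 / 22024249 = 39454.29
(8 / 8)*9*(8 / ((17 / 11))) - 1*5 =707 / 17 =41.59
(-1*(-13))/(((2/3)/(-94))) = -1833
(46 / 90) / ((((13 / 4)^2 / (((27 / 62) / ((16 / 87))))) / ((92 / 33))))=92046 / 288145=0.32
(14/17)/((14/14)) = 14/17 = 0.82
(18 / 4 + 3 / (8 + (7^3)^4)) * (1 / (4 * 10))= 41523861629 / 369100992240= 0.11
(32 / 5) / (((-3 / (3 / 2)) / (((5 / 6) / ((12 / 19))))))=-38 / 9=-4.22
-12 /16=-3 /4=-0.75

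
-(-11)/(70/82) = 451/35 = 12.89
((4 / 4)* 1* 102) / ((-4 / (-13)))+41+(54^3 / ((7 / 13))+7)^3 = 17156752168157520417 / 686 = 25009842810725248.42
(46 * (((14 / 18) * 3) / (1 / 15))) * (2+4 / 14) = 3680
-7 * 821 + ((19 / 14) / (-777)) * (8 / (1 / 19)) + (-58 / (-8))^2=-495575833 / 87024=-5694.70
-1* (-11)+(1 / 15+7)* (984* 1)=34823 / 5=6964.60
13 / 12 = 1.08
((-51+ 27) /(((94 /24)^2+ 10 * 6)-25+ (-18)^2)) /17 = -3456 /916385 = -0.00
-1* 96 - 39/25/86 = -206439/2150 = -96.02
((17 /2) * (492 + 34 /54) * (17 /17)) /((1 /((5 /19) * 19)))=1130585 /54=20936.76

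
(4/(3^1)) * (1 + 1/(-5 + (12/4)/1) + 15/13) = 86/39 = 2.21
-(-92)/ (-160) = -23/ 40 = -0.58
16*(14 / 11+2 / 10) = 23.56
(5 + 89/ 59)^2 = 147456/ 3481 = 42.36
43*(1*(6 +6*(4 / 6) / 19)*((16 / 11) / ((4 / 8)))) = 162368 / 209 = 776.88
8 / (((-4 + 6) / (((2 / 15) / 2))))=4 / 15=0.27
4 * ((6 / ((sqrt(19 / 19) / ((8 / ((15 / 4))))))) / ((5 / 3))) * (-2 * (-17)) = 1044.48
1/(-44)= -1/44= -0.02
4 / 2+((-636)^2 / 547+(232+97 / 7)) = 3780517 / 3829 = 987.34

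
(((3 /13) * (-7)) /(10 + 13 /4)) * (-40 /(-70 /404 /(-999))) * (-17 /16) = -20583396 /689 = -29874.30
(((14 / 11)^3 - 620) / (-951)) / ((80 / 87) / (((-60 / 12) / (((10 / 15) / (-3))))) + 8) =53666559 / 664113098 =0.08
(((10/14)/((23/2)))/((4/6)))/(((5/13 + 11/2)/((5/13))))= 50/8211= 0.01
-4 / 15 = -0.27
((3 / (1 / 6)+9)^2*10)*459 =3346110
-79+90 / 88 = -3431 / 44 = -77.98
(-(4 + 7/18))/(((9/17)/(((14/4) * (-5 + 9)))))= -9401/81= -116.06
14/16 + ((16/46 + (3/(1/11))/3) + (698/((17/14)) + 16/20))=9193917/15640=587.85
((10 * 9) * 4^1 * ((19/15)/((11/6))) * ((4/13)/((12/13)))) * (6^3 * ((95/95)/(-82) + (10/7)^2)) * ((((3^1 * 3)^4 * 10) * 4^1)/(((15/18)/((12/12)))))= 22985188881408/2009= 11441109448.19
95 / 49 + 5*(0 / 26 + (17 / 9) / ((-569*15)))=1458652 / 752787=1.94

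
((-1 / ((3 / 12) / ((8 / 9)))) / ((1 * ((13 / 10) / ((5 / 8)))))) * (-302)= 60400 / 117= 516.24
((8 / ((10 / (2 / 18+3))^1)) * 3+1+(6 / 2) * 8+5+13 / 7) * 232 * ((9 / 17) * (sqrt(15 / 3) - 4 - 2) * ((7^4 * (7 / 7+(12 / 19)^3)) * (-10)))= 101571286084128 / 116603 - 16928547680688 * sqrt(5) / 116603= 546451658.27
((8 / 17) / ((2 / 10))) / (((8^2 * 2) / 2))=5 / 136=0.04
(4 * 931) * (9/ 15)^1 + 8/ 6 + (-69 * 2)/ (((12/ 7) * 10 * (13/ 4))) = 87097/ 39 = 2233.26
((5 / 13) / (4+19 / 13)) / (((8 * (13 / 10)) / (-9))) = -225 / 3692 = -0.06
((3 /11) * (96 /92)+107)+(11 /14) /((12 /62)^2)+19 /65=1065467503 /8288280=128.55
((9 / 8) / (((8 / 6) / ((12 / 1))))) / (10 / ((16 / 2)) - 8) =-3 / 2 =-1.50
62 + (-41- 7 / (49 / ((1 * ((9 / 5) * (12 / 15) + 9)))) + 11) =30.51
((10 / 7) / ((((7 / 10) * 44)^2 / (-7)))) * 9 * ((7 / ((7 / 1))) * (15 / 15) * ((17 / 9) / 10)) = -425 / 23716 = -0.02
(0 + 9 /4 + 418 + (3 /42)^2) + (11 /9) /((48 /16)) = 1113073 /2646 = 420.66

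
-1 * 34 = -34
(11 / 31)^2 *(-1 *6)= -726 / 961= -0.76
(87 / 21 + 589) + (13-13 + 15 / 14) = 8319 / 14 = 594.21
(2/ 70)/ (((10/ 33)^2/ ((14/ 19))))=1089/ 4750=0.23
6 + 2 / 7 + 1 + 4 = 79 / 7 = 11.29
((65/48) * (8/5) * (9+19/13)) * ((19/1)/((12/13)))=4199/9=466.56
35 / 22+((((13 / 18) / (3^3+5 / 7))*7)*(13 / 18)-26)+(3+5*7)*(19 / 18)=10947719 / 691416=15.83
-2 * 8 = -16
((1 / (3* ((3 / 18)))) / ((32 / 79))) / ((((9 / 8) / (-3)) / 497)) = -39263 / 6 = -6543.83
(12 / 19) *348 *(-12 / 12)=-4176 / 19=-219.79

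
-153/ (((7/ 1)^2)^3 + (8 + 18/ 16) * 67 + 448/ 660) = -11880/ 9182623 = -0.00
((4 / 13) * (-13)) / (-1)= 4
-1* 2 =-2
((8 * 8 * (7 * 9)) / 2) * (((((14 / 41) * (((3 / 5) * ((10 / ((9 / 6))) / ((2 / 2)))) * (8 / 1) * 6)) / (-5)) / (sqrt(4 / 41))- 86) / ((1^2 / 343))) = -59467968- 929359872 * sqrt(41) / 205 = -88496293.47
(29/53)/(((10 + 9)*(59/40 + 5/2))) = 1160/160113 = 0.01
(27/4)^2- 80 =-551/16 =-34.44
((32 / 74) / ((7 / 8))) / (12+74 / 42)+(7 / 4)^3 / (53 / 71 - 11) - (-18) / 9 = 107700173 / 71172608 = 1.51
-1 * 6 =-6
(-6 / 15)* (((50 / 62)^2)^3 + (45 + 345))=-138548230486 / 887503681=-156.11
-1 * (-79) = 79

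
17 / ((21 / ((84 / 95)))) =68 / 95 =0.72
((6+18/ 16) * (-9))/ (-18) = 57/ 16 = 3.56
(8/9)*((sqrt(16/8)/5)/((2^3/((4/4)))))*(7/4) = 7*sqrt(2)/180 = 0.05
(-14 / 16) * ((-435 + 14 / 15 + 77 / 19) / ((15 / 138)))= 9865597 / 2850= 3461.61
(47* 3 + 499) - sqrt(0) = 640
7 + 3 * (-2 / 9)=19 / 3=6.33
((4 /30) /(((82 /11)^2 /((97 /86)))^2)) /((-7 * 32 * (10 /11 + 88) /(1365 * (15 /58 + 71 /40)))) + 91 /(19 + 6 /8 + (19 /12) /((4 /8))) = 1325625761628191724337 /333834970069073510400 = 3.97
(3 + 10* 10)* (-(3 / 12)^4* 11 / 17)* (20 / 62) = -5665 / 67456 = -0.08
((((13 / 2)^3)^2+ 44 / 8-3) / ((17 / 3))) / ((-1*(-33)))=4826969 / 11968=403.32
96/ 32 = 3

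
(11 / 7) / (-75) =-11 / 525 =-0.02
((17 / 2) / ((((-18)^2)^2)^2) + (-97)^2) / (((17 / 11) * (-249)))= -2281109799311035 / 93294986236416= -24.45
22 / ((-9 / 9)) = -22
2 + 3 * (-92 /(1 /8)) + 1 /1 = -2205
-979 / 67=-14.61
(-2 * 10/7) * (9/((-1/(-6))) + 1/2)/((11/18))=-19620/77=-254.81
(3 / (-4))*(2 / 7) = -3 / 14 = -0.21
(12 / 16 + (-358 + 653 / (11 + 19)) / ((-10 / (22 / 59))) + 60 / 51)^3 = 82438565399003327597 / 27243729729000000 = 3025.96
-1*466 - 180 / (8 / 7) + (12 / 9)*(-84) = -735.50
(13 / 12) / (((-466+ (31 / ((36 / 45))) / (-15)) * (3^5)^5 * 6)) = -13 / 28585823105387934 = -0.00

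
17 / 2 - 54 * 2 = -99.50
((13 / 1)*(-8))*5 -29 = -549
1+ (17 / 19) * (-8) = -117 / 19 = -6.16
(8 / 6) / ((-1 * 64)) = -1 / 48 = -0.02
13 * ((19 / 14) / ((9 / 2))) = 247 / 63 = 3.92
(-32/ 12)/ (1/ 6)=-16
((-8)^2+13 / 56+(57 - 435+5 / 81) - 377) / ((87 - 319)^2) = -3133043 / 244145664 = -0.01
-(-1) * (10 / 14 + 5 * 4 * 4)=565 / 7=80.71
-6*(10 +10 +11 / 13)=-1626 / 13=-125.08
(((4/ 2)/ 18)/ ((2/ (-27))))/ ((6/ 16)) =-4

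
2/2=1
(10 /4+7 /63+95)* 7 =12299 /18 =683.28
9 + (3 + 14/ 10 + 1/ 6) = 407/ 30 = 13.57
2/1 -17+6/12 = -29/2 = -14.50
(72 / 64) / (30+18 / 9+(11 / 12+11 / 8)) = 27 / 823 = 0.03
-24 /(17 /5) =-7.06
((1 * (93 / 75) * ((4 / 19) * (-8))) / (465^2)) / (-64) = 1 / 6626250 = 0.00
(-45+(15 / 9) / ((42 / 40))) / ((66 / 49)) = -19145 / 594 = -32.23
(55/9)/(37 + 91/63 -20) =55/166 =0.33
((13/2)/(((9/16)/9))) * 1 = 104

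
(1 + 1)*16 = 32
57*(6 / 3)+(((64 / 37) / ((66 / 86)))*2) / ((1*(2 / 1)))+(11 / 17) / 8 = 19318087 / 166056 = 116.33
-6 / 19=-0.32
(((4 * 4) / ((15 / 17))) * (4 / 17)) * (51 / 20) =272 / 25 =10.88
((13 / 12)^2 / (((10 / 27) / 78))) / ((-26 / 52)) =-494.32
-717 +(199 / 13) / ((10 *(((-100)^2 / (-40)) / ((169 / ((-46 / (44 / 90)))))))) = -716.99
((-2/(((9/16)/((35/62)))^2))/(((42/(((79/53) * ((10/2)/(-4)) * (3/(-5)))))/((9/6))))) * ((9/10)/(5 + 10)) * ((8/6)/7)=-1264/1375191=-0.00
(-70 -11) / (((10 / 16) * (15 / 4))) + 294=259.44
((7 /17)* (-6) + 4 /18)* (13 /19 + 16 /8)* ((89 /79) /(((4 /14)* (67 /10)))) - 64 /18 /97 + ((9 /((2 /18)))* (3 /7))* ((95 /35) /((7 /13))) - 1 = 5131370031226 /30113681913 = 170.40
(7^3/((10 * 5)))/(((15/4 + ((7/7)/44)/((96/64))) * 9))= 0.20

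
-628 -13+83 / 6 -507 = -6805 / 6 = -1134.17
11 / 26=0.42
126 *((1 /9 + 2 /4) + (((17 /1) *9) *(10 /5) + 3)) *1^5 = 39011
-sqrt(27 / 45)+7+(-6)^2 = 43-sqrt(15) / 5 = 42.23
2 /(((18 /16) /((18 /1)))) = 32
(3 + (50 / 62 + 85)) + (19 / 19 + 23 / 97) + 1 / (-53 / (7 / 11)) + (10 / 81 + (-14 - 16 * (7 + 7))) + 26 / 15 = -103738952008 / 709997805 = -146.11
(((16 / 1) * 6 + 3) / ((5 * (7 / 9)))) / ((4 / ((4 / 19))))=891 / 665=1.34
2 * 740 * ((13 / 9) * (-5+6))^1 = 19240 / 9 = 2137.78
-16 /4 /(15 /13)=-52 /15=-3.47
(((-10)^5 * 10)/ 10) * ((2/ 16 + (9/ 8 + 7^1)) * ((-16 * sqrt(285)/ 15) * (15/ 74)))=6600000 * sqrt(285)/ 37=3011373.62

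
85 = 85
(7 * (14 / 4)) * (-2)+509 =460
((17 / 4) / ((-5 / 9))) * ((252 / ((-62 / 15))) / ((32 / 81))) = 2342277 / 1984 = 1180.58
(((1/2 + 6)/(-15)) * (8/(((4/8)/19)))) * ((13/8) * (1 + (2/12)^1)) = -22477/90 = -249.74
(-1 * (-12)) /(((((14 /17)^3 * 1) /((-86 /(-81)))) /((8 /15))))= 1690072 /138915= 12.17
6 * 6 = 36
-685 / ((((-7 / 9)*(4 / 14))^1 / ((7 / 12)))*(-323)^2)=0.02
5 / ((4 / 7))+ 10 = 75 / 4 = 18.75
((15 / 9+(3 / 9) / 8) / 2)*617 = 25297 / 48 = 527.02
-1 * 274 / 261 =-274 / 261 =-1.05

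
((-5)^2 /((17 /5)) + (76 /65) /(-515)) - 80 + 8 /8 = -71.65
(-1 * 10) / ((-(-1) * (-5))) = 2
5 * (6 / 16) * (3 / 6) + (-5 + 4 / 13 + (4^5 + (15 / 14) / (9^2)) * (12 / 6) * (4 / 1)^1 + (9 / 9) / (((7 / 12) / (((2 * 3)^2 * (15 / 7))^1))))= 2289694865 / 275184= 8320.60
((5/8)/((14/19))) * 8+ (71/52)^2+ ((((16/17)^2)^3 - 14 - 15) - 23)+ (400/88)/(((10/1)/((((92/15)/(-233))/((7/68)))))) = -150251673159272473/3512918841480048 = -42.77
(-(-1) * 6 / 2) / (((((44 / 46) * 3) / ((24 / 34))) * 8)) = 0.09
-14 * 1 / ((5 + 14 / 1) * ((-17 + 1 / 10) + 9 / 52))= 3640 / 82631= 0.04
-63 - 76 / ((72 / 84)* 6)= -700 / 9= -77.78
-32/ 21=-1.52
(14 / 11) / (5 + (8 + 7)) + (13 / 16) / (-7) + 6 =36637 / 6160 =5.95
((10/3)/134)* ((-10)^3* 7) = -35000/201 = -174.13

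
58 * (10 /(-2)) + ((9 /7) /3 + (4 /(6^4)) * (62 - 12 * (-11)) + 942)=740533 /1134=653.03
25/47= 0.53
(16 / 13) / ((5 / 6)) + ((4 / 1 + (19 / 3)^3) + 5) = 464222 / 1755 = 264.51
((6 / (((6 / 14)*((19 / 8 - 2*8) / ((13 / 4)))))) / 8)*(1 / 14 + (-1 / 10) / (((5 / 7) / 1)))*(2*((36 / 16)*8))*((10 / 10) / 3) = 936 / 2725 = 0.34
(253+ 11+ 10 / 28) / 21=3701 / 294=12.59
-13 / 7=-1.86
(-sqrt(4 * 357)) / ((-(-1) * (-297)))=2 * sqrt(357) / 297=0.13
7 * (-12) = -84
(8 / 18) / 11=4 / 99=0.04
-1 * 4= -4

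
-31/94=-0.33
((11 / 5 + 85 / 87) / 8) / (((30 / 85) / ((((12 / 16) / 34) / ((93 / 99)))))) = 7601 / 287680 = 0.03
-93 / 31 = -3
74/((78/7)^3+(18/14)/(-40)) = 1015280/18981639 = 0.05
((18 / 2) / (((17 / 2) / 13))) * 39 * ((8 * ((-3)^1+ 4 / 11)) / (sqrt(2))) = -1058616 * sqrt(2) / 187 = -8005.93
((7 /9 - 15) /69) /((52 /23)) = -32 /351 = -0.09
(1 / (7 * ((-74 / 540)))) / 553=-270 / 143227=-0.00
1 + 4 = 5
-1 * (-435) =435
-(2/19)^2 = -4/361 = -0.01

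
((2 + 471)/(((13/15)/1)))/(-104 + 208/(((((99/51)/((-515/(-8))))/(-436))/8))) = -234135/10321699336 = -0.00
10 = 10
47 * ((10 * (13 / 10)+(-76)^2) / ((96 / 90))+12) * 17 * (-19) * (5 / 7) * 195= -1288127964825 / 112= -11501142543.08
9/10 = 0.90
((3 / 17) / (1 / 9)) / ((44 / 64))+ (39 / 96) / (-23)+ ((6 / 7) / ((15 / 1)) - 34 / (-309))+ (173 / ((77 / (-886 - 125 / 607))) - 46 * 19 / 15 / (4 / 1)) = -164537447052397 / 82137588960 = -2003.19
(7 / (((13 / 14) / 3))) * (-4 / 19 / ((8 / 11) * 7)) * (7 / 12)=-539 / 988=-0.55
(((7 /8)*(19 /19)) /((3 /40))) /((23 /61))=2135 /69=30.94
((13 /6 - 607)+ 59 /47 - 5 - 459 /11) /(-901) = 2017247 /2794902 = 0.72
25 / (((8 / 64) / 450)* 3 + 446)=30000 / 535201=0.06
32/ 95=0.34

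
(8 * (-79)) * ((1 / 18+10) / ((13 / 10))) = -571960 / 117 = -4888.55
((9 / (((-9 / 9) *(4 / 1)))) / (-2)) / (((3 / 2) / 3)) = 9 / 4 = 2.25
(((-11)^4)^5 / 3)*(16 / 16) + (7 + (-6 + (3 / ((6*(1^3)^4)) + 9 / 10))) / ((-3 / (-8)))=3363749974662800046101 / 15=224249998310853336406.73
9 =9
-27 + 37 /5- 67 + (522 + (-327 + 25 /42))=22889 /210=109.00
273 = 273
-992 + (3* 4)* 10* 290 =33808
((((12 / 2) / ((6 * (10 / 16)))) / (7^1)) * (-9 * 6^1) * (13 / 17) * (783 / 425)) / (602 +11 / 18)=-79151904 / 2742935125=-0.03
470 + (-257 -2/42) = 4472/21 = 212.95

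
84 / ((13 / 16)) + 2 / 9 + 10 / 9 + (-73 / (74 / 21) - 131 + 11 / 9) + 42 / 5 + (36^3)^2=94232905707431 / 43290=2176782298.62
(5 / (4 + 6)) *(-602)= -301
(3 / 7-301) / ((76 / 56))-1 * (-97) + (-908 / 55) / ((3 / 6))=-164579 / 1045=-157.49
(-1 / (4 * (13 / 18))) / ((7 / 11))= -99 / 182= -0.54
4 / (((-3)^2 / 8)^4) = 16384 / 6561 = 2.50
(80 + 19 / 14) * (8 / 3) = 4556 / 21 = 216.95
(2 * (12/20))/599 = 6/2995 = 0.00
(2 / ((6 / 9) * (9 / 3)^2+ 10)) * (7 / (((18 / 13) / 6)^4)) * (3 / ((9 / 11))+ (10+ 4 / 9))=25390729 / 5832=4353.69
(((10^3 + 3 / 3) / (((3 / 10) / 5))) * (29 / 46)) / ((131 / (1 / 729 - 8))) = -4231702475 / 6589431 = -642.20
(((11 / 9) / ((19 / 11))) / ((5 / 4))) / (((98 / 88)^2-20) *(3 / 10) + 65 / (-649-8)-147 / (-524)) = -17921521024 / 172425193021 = -0.10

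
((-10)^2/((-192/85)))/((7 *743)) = -2125/249648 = -0.01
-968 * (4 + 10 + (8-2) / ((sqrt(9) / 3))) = -19360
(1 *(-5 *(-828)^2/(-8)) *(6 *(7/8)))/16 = 4499145/32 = 140598.28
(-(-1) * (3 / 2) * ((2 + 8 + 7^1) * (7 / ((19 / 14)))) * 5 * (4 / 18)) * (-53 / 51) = -25970 / 171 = -151.87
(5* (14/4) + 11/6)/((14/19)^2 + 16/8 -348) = -10469/187065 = -0.06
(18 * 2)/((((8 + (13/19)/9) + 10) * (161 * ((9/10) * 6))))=1140/497651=0.00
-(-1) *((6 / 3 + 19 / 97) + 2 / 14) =1588 / 679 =2.34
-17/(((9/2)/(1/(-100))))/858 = 17/386100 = 0.00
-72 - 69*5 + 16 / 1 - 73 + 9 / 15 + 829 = 355.60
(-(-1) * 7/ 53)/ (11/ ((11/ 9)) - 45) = -7/ 1908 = -0.00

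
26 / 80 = 13 / 40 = 0.32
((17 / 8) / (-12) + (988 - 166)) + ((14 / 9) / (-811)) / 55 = 10557333977 / 12846240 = 821.82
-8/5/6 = -4/15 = -0.27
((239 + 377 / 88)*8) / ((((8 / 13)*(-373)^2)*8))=278317 / 97946816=0.00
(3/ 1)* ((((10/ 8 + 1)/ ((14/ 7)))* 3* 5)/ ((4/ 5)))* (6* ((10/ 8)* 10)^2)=3796875/ 64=59326.17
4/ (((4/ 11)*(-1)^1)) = -11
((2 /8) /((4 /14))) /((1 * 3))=7 /24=0.29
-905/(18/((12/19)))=-1810/57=-31.75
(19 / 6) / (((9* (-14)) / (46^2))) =-53.18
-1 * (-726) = 726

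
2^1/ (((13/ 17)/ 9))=306/ 13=23.54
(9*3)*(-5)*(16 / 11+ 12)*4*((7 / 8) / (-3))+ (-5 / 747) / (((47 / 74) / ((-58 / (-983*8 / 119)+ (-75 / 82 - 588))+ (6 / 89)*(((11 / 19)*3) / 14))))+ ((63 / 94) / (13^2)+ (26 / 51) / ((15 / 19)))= 625178173134947478229 / 294071737775480665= 2125.94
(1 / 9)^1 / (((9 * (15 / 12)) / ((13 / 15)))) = 52 / 6075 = 0.01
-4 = -4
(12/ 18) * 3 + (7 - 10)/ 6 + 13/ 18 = 20/ 9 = 2.22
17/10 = 1.70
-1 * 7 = -7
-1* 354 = -354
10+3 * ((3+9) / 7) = 106 / 7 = 15.14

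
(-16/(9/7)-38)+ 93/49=-21409/441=-48.55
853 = 853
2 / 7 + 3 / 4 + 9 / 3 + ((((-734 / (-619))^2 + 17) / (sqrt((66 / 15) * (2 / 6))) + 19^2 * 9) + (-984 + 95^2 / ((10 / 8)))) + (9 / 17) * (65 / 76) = 7052493 * sqrt(330) / 8429542 + 42911467 / 4522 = 9504.69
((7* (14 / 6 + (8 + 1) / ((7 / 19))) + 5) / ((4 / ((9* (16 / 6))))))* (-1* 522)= -602388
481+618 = 1099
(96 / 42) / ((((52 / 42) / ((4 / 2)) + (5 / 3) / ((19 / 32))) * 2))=456 / 1367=0.33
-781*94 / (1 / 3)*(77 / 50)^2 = -652907409 / 1250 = -522325.93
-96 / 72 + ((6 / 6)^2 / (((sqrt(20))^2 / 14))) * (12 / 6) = 1 / 15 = 0.07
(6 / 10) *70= 42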